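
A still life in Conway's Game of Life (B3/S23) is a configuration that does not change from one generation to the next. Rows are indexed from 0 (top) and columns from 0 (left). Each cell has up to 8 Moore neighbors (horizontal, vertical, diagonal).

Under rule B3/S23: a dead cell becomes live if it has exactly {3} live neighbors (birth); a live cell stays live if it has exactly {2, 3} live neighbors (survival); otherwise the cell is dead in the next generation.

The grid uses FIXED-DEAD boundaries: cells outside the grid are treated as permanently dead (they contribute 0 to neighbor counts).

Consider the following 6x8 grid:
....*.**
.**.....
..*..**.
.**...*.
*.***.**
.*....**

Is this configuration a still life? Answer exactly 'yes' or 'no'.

Compute generation 1 and compare to generation 0 (given above):
Generation 1:
........
.***...*
...*.**.
....*...
*..*....
.***.***
Cell (0,4) differs: gen0=1 vs gen1=0 -> NOT a still life.

Answer: no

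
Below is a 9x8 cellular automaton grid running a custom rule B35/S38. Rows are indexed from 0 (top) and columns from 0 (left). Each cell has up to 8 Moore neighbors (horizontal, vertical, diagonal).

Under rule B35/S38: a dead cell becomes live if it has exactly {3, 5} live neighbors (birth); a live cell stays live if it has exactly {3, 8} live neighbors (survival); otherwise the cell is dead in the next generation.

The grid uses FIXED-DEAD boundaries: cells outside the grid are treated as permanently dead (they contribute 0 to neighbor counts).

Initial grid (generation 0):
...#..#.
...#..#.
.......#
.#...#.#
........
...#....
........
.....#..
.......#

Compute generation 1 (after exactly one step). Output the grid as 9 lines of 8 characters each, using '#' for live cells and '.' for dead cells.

Answer: ........
.......#
........
......#.
........
........
........
........
........

Derivation:
Simulating step by step:
Generation 0 (given above): 11 live cells
Generation 1: 2 live cells
(generation 1 grid is the final answer)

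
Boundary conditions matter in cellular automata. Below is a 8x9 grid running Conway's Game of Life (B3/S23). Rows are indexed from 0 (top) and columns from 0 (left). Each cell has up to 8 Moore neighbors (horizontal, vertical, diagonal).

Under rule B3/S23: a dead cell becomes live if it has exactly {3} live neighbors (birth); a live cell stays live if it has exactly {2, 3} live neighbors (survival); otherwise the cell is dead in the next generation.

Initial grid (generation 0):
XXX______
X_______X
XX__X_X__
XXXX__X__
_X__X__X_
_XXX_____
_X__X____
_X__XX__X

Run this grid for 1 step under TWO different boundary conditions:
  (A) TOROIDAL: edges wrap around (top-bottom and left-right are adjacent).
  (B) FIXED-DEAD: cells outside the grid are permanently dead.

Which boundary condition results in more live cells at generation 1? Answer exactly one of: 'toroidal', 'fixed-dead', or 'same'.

Under TOROIDAL boundary, generation 1:
__X______
__X_____X
___X_X_X_
___XX_XXX
____X____
XX_XX____
_X__XX___
___XXX___
Population = 22

Under FIXED-DEAD boundary, generation 1:
XX_______
__X______
___X_X_X_
___XX_XX_
____X____
XX_XX____
XX__XX___
____XX___
Population = 21

Comparison: toroidal=22, fixed-dead=21 -> toroidal

Answer: toroidal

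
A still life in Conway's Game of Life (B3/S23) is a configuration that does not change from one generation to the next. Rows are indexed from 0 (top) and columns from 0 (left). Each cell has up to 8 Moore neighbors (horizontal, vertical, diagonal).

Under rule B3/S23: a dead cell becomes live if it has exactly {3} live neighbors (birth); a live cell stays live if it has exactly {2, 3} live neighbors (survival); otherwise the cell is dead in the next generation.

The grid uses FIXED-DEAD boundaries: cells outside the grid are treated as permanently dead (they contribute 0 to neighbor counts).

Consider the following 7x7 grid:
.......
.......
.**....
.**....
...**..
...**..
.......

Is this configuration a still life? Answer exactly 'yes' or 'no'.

Answer: no

Derivation:
Compute generation 1 and compare to generation 0 (given above):
Generation 1:
.......
.......
.**....
.*.....
....*..
...**..
.......
Cell (3,2) differs: gen0=1 vs gen1=0 -> NOT a still life.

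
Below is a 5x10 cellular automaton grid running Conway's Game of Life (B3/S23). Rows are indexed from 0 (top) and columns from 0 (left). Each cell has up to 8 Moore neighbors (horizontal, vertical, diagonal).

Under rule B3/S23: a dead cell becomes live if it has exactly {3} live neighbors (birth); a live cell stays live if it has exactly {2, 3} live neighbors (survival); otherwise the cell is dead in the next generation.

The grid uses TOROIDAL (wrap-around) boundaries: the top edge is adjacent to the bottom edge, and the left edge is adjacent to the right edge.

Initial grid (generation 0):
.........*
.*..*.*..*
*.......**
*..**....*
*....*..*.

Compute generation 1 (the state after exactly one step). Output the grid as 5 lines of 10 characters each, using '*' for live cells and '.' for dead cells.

Answer: .....*..**
..........
.*.***..*.
.*..*.....
*...*...*.

Derivation:
Simulating step by step:
Generation 0 (given above): 15 live cells
Generation 1: 13 live cells
(generation 1 grid is the final answer)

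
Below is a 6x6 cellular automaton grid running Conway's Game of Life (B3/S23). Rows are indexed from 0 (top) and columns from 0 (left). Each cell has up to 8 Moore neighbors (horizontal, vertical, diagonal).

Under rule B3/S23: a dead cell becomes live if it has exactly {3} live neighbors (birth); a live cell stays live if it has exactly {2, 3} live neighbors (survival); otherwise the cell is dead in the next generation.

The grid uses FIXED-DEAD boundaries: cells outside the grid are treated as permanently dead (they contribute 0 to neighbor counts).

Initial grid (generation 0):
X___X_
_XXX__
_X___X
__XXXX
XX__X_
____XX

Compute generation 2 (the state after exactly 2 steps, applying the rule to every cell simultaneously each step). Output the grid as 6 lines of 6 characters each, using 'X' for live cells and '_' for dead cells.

Answer: X___X_
X___X_
_____X
X__XX_
_XX__X
______

Derivation:
Simulating step by step:
Generation 0 (given above): 16 live cells
Generation 1: 18 live cells
_XXX__
XXXXX_
_X___X
X_XX_X
_XX___
____XX
Generation 2: 11 live cells
(generation 2 grid is the final answer)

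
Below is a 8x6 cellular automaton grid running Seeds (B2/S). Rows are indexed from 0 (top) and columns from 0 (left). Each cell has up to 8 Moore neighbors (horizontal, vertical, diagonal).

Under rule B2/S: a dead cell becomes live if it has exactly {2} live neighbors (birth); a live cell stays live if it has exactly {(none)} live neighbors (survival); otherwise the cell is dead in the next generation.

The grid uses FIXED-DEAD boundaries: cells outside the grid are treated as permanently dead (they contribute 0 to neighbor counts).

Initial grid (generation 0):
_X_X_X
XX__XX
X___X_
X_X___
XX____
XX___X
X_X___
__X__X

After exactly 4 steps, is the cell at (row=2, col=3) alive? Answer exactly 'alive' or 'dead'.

Answer: alive

Derivation:
Simulating step by step:
Generation 0 (given above): 20 live cells
Generation 1: 6 live cells
______
______
__X___
___X__
______
______
___XXX
___X__
Generation 2: 7 live cells
______
______
___X__
__X___
______
___X_X
__X___
__X__X
Generation 3: 11 live cells
______
______
__X___
___X__
__XXX_
__X_X_
_X___X
_X_X__
Generation 4: 7 live cells
______
______
___X__
_X____
_X___X
______
X_____
X___X_

Cell (2,3) at generation 4: 1 -> alive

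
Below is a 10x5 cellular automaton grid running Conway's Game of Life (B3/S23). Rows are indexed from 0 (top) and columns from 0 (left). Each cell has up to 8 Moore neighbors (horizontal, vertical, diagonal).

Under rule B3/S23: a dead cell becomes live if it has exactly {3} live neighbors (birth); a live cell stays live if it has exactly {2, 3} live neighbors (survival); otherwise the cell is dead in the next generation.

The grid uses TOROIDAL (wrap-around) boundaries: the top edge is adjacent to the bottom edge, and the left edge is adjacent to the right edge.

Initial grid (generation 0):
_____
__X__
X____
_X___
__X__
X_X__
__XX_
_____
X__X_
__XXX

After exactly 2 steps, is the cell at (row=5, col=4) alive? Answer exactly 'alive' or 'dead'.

Simulating step by step:
Generation 0 (given above): 13 live cells
Generation 1: 16 live cells
__X__
_____
_X___
_X___
__X__
__X__
_XXX_
__XXX
__XX_
__XXX
Generation 2: 11 live cells
__X__
_____
_____
_XX__
_XX__
_____
_X__X
____X
_X___
_X__X

Cell (5,4) at generation 2: 0 -> dead

Answer: dead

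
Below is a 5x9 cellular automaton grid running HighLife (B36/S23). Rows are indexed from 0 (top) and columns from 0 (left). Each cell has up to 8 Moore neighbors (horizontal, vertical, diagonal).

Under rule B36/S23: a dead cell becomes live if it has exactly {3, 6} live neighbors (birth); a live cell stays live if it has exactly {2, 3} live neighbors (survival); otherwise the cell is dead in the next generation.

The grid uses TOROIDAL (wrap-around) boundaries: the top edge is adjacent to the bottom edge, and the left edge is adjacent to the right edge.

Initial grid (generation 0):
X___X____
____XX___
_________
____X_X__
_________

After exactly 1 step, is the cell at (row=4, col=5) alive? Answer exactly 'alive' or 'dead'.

Simulating step by step:
Generation 0 (given above): 6 live cells
Generation 1: 6 live cells
____XX___
____XX___
____X____
_________
_____X___

Cell (4,5) at generation 1: 1 -> alive

Answer: alive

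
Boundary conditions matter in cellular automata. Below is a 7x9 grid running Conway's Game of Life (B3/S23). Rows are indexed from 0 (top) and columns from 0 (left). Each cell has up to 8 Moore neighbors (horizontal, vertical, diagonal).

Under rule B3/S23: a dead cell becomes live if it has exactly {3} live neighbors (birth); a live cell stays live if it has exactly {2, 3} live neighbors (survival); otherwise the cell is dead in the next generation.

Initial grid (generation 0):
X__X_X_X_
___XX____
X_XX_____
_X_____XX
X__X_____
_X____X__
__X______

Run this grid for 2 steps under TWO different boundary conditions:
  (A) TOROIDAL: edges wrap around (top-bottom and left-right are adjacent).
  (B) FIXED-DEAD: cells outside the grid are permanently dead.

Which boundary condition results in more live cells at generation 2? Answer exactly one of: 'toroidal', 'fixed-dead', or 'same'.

Answer: toroidal

Derivation:
Under TOROIDAL boundary, generation 2:
X__X_____
____X___X
___XX__XX
____X____
___X___XX
___X___XX
_________
Population = 15

Under FIXED-DEAD boundary, generation 2:
_________
_X__X____
___XX____
____X____
___X_____
X_X______
_________
Population = 8

Comparison: toroidal=15, fixed-dead=8 -> toroidal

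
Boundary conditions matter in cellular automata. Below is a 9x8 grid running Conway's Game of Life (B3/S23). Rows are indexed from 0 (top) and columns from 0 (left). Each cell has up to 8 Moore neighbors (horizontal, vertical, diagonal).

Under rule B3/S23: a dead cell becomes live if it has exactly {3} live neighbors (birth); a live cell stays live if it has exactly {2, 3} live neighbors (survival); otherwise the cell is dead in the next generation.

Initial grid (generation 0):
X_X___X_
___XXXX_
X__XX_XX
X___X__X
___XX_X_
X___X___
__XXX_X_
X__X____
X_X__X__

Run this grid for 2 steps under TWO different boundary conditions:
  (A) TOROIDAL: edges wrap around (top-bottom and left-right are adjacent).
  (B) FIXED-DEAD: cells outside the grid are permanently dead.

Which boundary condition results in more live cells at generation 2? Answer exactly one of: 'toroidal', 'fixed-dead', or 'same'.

Answer: toroidal

Derivation:
Under TOROIDAL boundary, generation 2:
X______X
X_X____X
X______X
XX_____X
XX_X___X
__X__XXX
_XXXXX_X
_____X_X
_XXX__XX
Population = 31

Under FIXED-DEAD boundary, generation 2:
__XX____
__XX____
________
________
___X____
_XX__X__
_XXXXX__
_XX_XX__
________
Population = 17

Comparison: toroidal=31, fixed-dead=17 -> toroidal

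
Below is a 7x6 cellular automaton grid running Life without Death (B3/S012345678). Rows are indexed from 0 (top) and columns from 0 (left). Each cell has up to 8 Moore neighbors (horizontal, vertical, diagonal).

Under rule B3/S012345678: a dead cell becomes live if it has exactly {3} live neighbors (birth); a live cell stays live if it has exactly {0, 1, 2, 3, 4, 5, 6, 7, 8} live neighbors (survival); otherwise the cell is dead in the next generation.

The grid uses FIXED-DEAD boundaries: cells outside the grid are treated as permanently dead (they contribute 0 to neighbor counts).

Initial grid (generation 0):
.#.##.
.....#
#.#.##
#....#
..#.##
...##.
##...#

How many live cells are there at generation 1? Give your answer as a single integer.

Answer: 24

Derivation:
Simulating step by step:
Generation 0 (given above): 18 live cells
Generation 1: 24 live cells
.#.##.
.##..#
###.##
#....#
..#.##
.####.
##..##
Population at generation 1: 24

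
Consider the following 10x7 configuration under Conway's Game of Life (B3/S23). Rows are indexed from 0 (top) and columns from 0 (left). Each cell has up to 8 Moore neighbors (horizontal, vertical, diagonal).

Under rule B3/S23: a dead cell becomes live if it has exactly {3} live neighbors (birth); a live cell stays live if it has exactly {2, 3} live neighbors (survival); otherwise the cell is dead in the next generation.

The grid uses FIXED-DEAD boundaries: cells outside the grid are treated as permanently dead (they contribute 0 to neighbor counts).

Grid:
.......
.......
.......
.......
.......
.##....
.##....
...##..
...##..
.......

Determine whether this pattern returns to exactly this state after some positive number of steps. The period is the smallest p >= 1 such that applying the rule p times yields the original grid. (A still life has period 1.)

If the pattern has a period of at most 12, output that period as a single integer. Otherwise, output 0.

Answer: 2

Derivation:
Simulating and comparing each generation to the original:
Gen 0 (original, given above): 8 live cells
Gen 1: 6 live cells, differs from original
Gen 2: 8 live cells, MATCHES original -> period = 2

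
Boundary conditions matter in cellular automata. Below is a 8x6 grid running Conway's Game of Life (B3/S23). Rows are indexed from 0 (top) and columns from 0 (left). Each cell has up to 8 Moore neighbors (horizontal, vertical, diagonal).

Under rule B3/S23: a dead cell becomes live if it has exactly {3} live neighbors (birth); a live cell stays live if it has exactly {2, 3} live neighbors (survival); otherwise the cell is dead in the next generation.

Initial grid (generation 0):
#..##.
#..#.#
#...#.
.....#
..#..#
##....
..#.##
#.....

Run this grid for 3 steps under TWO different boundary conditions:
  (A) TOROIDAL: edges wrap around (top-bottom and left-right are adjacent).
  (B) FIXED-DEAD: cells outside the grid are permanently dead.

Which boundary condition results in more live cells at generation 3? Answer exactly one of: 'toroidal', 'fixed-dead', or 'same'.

Answer: fixed-dead

Derivation:
Under TOROIDAL boundary, generation 3:
....#.
..#...
..###.
...##.
.#..#.
..#..#
#....#
..#...
Population = 14

Under FIXED-DEAD boundary, generation 3:
..#.#.
......
..##.#
....#.
##...#
#...#.
#...#.
..##..
Population = 15

Comparison: toroidal=14, fixed-dead=15 -> fixed-dead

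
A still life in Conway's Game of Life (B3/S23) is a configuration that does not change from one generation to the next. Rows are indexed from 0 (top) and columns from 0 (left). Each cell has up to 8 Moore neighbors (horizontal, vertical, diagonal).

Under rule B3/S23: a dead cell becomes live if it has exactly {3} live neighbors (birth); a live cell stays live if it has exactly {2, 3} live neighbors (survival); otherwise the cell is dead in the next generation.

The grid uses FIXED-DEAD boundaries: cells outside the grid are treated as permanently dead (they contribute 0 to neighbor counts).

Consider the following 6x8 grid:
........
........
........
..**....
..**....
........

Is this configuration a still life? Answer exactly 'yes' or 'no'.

Answer: yes

Derivation:
Compute generation 1 and compare to generation 0 (given above):
Generation 1:
........
........
........
..**....
..**....
........
The grids are IDENTICAL -> still life.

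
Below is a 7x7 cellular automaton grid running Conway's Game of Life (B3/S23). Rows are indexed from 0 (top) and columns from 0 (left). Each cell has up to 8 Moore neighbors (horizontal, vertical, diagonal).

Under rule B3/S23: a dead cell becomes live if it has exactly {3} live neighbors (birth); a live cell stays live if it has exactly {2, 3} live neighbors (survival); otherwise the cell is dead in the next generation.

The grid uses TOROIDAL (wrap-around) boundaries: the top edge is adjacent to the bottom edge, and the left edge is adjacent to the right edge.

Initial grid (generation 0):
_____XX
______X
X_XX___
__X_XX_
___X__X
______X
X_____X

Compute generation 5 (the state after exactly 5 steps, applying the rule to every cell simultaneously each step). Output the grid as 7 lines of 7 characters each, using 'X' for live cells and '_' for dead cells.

Simulating step by step:
Generation 0 (given above): 14 live cells
Generation 1: 21 live cells
_____X_
X____XX
_XXXXXX
_XX_XXX
___XX_X
_____XX
X______
Generation 2: 14 live cells
X____X_
XXXX___
_______
_X_____
__XX___
X___XXX
_____X_
Generation 3: 21 live cells
X_X_X__
XXX___X
X______
__X____
XXXXXXX
___XXXX
X______
Generation 4: 15 live cells
__XX___
__XX__X
X_X___X
__X_XX_
XX_____
_______
XX_____
Generation 5: 14 live cells
(generation 5 grid is the final answer)

Answer: X__X___
X_____X
X_X_X_X
__XX_X_
_X_____
_______
_XX____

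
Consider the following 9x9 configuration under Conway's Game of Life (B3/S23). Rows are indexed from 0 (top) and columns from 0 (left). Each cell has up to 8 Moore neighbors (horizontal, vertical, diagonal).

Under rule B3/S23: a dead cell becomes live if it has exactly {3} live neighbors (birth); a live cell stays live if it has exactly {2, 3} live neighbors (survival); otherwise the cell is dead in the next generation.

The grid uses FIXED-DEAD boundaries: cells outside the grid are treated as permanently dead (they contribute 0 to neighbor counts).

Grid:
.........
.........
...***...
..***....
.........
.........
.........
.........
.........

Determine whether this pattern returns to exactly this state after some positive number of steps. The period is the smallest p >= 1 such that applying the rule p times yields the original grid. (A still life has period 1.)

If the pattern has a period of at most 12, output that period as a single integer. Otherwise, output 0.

Simulating and comparing each generation to the original:
Gen 0 (original, given above): 6 live cells
Gen 1: 6 live cells, differs from original
Gen 2: 6 live cells, MATCHES original -> period = 2

Answer: 2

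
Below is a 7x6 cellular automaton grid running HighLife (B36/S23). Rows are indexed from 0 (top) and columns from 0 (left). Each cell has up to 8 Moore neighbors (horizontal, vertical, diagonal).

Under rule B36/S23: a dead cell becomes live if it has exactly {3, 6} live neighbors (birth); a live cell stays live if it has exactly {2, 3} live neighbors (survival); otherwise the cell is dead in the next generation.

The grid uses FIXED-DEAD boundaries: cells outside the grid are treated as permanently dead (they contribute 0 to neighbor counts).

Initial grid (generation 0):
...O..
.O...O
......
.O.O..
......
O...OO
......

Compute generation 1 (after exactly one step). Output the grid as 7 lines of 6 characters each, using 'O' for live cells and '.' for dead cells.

Simulating step by step:
Generation 0 (given above): 8 live cells
Generation 1: 2 live cells
(generation 1 grid is the final answer)

Answer: ......
......
..O...
......
....O.
......
......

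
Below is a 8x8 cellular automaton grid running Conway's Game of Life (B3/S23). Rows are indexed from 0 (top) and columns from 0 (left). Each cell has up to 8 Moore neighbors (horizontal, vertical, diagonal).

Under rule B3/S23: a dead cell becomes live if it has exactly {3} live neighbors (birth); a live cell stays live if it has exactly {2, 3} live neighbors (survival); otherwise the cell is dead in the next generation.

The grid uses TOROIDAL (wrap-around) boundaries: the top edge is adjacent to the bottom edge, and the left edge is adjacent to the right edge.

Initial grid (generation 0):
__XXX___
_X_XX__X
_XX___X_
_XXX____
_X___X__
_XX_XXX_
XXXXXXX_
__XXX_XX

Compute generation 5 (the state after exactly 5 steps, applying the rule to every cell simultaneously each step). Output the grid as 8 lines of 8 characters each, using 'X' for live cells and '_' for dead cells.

Simulating step by step:
Generation 0 (given above): 32 live cells
Generation 1: 19 live cells
XX____XX
XX__XX__
____X___
X__X____
X____XX_
_______X
X_______
X_____XX
Generation 2: 20 live cells
________
_X__XXX_
XX_XXX__
____XX_X
X_____X_
X_____XX
X_____X_
______X_
Generation 3: 23 live cells
______X_
XXXX__X_
XXXX___X
_X_X___X
X_______
XX___XX_
X____XX_
_______X
Generation 4: 21 live cells
XXX___X_
___X__X_
____X_X_
___X___X
__X___X_
XX___XX_
XX___X__
_____X_X
Generation 5: 33 live cells
(generation 5 grid is the final answer)

Answer: XXX__XX_
_XXX__X_
___XXXXX
___X_XXX
XXX__XX_
X_X__XX_
_X__XX__
__X__X_X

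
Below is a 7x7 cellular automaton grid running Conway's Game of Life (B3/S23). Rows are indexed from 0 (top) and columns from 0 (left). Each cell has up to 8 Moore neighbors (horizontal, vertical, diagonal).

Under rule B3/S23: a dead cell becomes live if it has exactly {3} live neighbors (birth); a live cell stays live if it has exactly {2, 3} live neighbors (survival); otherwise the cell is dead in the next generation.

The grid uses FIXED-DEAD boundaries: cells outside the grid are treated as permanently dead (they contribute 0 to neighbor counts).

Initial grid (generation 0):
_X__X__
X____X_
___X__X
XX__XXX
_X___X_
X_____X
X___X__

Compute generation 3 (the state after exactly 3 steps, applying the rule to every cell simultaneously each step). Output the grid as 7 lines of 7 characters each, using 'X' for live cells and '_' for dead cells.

Simulating step by step:
Generation 0 (given above): 17 live cells
Generation 1: 15 live cells
_______
____XX_
XX____X
XXX_X_X
_X__X__
XX___X_
_______
Generation 2: 12 live cells
_______
_____X_
X_XXX_X
__XX___
___XX__
XX_____
_______
Generation 3: 12 live cells
(generation 3 grid is the final answer)

Answer: _______
___XXX_
_XX_XX_
_X___X_
_X_XX__
_______
_______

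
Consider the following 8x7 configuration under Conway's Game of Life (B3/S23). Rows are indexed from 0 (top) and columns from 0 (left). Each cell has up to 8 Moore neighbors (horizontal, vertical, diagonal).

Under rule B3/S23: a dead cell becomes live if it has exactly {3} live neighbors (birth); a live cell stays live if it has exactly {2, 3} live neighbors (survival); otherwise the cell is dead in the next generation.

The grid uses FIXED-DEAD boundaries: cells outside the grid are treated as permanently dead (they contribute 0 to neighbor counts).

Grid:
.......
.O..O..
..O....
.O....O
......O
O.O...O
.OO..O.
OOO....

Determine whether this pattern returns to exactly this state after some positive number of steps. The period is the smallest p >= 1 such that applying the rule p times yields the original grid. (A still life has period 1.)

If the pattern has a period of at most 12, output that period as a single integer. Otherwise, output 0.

Answer: 0

Derivation:
Simulating and comparing each generation to the original:
Gen 0 (original, given above): 15 live cells
Gen 1: 11 live cells, differs from original
Gen 2: 11 live cells, differs from original
Gen 3: 15 live cells, differs from original
Gen 4: 11 live cells, differs from original
Gen 5: 13 live cells, differs from original
Gen 6: 10 live cells, differs from original
Gen 7: 12 live cells, differs from original
Gen 8: 7 live cells, differs from original
Gen 9: 5 live cells, differs from original
Gen 10: 5 live cells, differs from original
Gen 11: 3 live cells, differs from original
Gen 12: 2 live cells, differs from original
No period found within 12 steps.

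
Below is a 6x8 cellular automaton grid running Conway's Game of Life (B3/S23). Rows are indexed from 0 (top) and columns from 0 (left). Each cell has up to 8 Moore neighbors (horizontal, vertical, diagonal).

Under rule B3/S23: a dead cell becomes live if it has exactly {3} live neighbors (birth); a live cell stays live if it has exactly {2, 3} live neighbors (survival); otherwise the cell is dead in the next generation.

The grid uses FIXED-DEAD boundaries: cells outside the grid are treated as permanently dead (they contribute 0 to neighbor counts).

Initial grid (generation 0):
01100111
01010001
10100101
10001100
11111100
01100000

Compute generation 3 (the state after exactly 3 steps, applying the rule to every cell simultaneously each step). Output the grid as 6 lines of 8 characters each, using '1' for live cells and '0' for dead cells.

Simulating step by step:
Generation 0 (given above): 23 live cells
Generation 1: 18 live cells
01100011
10011101
10110100
10000000
10000100
10001000
Generation 2: 19 live cells
01111111
10000101
10110110
10001000
11000000
00000000
Generation 3: 19 live cells
(generation 3 grid is the final answer)

Answer: 01111101
10000001
10010110
10111100
11000000
00000000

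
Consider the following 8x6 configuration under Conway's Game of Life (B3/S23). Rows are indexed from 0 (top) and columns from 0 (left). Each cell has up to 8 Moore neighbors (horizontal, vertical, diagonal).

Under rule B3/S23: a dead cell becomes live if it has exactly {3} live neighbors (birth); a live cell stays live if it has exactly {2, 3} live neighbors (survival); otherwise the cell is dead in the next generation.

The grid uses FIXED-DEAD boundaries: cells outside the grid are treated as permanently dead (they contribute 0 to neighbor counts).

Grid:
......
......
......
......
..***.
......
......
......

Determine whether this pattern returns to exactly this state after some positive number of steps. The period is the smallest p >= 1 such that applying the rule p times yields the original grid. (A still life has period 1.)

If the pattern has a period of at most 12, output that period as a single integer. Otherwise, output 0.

Answer: 2

Derivation:
Simulating and comparing each generation to the original:
Gen 0 (original, given above): 3 live cells
Gen 1: 3 live cells, differs from original
Gen 2: 3 live cells, MATCHES original -> period = 2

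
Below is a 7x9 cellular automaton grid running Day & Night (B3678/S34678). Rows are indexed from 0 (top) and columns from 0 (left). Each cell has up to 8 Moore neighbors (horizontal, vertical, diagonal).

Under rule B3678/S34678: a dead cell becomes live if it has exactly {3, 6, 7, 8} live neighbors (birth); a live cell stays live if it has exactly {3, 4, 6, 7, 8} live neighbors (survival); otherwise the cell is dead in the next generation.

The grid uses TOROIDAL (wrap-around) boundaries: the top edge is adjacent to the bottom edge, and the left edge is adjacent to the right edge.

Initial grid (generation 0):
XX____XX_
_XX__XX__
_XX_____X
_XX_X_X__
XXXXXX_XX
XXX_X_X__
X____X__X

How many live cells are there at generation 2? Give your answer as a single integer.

Answer: 37

Derivation:
Simulating step by step:
Generation 0 (given above): 31 live cells
Generation 1: 31 live cells
XXX___XX_
__X___X_X
______XX_
XXXXX____
_XXXX__XX
XXX_X_X_X
_XX__X__X
Generation 2: 37 live cells
X_XX_XXX_
X____XXXX
X____X_XX
XX__XXX__
XXXXX__XX
XXXXX___X
XX___X__X
Population at generation 2: 37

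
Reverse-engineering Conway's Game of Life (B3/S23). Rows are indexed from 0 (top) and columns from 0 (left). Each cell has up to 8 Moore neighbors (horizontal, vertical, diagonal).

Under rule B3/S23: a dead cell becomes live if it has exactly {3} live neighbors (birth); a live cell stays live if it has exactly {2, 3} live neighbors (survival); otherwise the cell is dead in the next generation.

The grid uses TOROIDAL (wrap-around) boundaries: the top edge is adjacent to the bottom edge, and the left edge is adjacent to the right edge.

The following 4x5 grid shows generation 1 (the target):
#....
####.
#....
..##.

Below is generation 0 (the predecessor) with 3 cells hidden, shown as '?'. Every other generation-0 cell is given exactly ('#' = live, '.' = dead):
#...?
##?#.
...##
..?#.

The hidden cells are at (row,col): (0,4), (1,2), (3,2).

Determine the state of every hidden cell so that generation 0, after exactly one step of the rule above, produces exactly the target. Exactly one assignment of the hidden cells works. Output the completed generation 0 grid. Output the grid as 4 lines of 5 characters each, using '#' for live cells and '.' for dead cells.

Hidden generation-0 cells (in order): (0,4), (1,2), (3,2).
A hidden cell only influences target cells in its own 3x3 neighborhood. Try each of the 2^3 = 8 assignments, step the completed generation 0 forward once under B3/S23, and compare with the target:
  (0,4)=. (1,2)=. (3,2)=. -> step gives (0,1)='#' but target has '.' -> reject
  (0,4)=. (1,2)=. (3,2)=# -> step gives (0,3)='#' but target has '.' -> reject
  (0,4)=. (1,2)=# (3,2)=. -> step gives (0,3)='#' but target has '.' -> reject
  (0,4)=. (1,2)=# (3,2)=# -> step reproduces the target at every cell -> ACCEPT
  (0,4)=# (1,2)=. (3,2)=. -> step gives (0,1)='#' but target has '.' -> reject
  (0,4)=# (1,2)=. (3,2)=# -> step gives (1,0)='.' but target has '#' -> reject
  (0,4)=# (1,2)=# (3,2)=. -> step gives (1,0)='.' but target has '#' -> reject
  (0,4)=# (1,2)=# (3,2)=# -> step gives (1,0)='.' but target has '#' -> reject
Unique solution: (0,4)=dead, (1,2)=live, (3,2)=live.
Check: live-neighbor counts of every cell in the completed generation 0:
25544
33335
34654
22234
Applying B3/S23 to generation 0 with these counts gives:
#....
####.
#....
..##.
which matches the target exactly.

Answer: #....
####.
...##
..##.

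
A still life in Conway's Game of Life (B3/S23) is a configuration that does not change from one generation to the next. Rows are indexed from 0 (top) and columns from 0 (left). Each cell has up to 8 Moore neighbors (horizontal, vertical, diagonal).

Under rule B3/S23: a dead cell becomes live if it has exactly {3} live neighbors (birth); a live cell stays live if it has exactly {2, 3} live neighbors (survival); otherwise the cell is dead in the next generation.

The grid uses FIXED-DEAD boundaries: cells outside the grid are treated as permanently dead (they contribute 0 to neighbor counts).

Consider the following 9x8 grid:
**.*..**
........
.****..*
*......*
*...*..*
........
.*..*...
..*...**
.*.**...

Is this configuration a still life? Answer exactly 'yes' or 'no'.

Answer: no

Derivation:
Compute generation 1 and compare to generation 0 (given above):
Generation 1:
........
*...*.**
.***....
*.*.*.**
........
........
........
.**.**..
..**....
Cell (0,0) differs: gen0=1 vs gen1=0 -> NOT a still life.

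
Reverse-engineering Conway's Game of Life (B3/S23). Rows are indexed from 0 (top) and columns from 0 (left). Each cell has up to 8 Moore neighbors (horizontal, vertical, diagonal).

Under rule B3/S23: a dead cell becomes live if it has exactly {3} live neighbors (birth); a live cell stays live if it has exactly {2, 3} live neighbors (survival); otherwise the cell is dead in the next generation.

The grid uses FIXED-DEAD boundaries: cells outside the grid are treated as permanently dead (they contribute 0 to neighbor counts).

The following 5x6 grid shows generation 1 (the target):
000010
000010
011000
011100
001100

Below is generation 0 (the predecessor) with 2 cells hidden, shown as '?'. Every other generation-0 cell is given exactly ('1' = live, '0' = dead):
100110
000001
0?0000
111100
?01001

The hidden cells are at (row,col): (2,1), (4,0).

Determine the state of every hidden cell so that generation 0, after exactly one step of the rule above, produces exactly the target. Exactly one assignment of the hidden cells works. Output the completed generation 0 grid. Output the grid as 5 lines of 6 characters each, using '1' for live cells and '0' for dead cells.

Answer: 100110
000001
000000
111100
001001

Derivation:
Hidden generation-0 cells (in order): (2,1), (4,0).
A hidden cell only influences target cells in its own 3x3 neighborhood. Try each of the 2^2 = 4 assignments, step the completed generation 0 forward once under B3/S23, and compare with the target:
  (2,1)=0 (4,0)=0 -> step reproduces the target at every cell -> ACCEPT
  (2,1)=0 (4,0)=1 -> step gives (3,0)='1' but target has '0' -> reject
  (2,1)=1 (4,0)=0 -> step gives (2,0)='1' but target has '0' -> reject
  (2,1)=1 (4,0)=1 -> step gives (2,0)='1' but target has '0' -> reject
Unique solution: (2,1)=dead, (4,0)=dead.
Check: live-neighbor counts of every cell in the completed generation 0:
011122
111231
233221
133221
243320
Applying B3/S23 to generation 0 with these counts gives:
000010
000010
011000
011100
001100
which matches the target exactly.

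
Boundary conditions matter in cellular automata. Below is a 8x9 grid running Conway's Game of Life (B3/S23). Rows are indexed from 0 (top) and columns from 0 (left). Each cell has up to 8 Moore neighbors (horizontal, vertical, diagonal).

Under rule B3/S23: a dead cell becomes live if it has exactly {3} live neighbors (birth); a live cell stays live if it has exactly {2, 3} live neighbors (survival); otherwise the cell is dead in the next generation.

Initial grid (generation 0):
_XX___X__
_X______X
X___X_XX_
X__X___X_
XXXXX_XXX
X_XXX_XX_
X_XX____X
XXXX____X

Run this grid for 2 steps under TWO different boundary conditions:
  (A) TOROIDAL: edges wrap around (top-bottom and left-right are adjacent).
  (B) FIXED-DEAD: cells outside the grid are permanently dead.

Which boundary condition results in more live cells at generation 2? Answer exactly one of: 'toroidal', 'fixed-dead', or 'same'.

Under TOROIDAL boundary, generation 2:
__X______
_XX__X___
XXX__XXXX
_________
_________
_________
_______X_
_______XX
Population = 14

Under FIXED-DEAD boundary, generation 2:
X_X______
_____XX__
__X__XXX_
X_______X
XX_______
XX_____X_
XX_______
_________
Population = 17

Comparison: toroidal=14, fixed-dead=17 -> fixed-dead

Answer: fixed-dead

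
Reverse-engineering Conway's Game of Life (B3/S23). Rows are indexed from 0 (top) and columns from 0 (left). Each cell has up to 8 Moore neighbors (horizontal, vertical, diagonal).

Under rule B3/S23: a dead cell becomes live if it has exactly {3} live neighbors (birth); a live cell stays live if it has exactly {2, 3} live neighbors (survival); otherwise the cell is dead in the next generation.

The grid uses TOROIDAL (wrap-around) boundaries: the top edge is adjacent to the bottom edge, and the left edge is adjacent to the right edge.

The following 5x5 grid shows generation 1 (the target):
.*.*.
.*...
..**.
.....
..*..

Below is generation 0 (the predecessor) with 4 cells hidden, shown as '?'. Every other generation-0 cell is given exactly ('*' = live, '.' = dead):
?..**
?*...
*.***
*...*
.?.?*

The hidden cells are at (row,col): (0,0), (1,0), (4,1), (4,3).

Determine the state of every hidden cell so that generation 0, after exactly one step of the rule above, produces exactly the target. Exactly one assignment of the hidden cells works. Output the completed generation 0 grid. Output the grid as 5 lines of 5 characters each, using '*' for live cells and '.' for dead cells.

Hidden generation-0 cells (in order): (0,0), (1,0), (4,1), (4,3).
A hidden cell only influences target cells in its own 3x3 neighborhood. Try each of the 2^4 = 16 assignments, step the completed generation 0 forward once under B3/S23, and compare with the target:
  (0,0)=. (1,0)=. (4,1)=. (4,3)=. -> step gives (0,0)='*' but target has '.' -> reject
  (0,0)=. (1,0)=. (4,1)=. (4,3)=* -> step gives (0,0)='*' but target has '.' -> reject
  (0,0)=. (1,0)=. (4,1)=* (4,3)=. -> step gives (0,1)='.' but target has '*' -> reject
  (0,0)=. (1,0)=. (4,1)=* (4,3)=* -> step gives (0,1)='.' but target has '*' -> reject
  (0,0)=. (1,0)=* (4,1)=. (4,3)=. -> step gives (0,1)='.' but target has '*' -> reject
  (0,0)=. (1,0)=* (4,1)=. (4,3)=* -> step gives (0,1)='.' but target has '*' -> reject
  (0,0)=. (1,0)=* (4,1)=* (4,3)=. -> step gives (0,2)='*' but target has '.' -> reject
  (0,0)=. (1,0)=* (4,1)=* (4,3)=* -> step reproduces the target at every cell -> ACCEPT
  (0,0)=* (1,0)=. (4,1)=. (4,3)=. -> step gives (0,0)='*' but target has '.' -> reject
  (0,0)=* (1,0)=. (4,1)=. (4,3)=* -> step gives (0,0)='*' but target has '.' -> reject
  (0,0)=* (1,0)=. (4,1)=* (4,3)=. -> step gives (0,2)='*' but target has '.' -> reject
  (0,0)=* (1,0)=. (4,1)=* (4,3)=* -> step gives (4,1)='*' but target has '.' -> reject
  (0,0)=* (1,0)=* (4,1)=. (4,3)=. -> step gives (1,1)='.' but target has '*' -> reject
  (0,0)=* (1,0)=* (4,1)=. (4,3)=* -> step gives (0,2)='*' but target has '.' -> reject
  (0,0)=* (1,0)=* (4,1)=* (4,3)=. -> step gives (0,1)='.' but target has '*' -> reject
  (0,0)=* (1,0)=* (4,1)=* (4,3)=* -> step gives (0,1)='.' but target has '*' -> reject
Unique solution: (0,0)=dead, (1,0)=live, (4,1)=live, (4,3)=live.
Check: live-neighbor counts of every cell in the completed generation 0:
53434
43456
55235
54466
51345
Applying B3/S23 to generation 0 with these counts gives:
.*.*.
.*...
..**.
.....
..*..
which matches the target exactly.

Answer: ...**
**...
*.***
*...*
.*.**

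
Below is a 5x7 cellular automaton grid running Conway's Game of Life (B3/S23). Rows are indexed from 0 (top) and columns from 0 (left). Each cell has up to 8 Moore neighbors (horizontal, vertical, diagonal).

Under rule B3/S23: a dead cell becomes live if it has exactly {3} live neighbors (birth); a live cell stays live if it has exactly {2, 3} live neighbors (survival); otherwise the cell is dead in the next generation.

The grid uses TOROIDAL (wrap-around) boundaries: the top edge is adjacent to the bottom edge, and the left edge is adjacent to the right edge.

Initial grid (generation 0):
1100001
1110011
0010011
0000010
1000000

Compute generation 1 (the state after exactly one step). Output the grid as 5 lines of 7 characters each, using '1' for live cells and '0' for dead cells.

Simulating step by step:
Generation 0 (given above): 13 live cells
Generation 1: 8 live cells
(generation 1 grid is the final answer)

Answer: 0010010
0010000
0010100
0000010
1100000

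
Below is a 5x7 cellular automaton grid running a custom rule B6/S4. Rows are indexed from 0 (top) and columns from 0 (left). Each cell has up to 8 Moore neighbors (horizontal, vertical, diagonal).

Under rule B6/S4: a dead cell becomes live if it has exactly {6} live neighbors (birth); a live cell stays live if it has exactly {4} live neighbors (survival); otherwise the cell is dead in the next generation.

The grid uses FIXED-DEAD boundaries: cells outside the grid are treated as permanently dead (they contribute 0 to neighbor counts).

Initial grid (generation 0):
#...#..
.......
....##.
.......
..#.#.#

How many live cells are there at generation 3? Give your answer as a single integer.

Simulating step by step:
Generation 0 (given above): 7 live cells
Generation 1: 0 live cells
.......
.......
.......
.......
.......
Generation 2: 0 live cells
.......
.......
.......
.......
.......
Generation 3: 0 live cells
.......
.......
.......
.......
.......
Population at generation 3: 0

Answer: 0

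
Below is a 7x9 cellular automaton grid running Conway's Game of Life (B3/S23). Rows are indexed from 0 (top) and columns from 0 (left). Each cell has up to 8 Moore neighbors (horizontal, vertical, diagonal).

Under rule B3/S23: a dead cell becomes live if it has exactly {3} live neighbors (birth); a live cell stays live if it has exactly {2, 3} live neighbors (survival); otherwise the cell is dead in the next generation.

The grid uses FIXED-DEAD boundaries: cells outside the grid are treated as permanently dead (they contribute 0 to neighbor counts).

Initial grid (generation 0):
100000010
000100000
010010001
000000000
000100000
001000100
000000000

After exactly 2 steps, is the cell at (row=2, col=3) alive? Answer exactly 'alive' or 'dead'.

Simulating step by step:
Generation 0 (given above): 9 live cells
Generation 1: 0 live cells
000000000
000000000
000000000
000000000
000000000
000000000
000000000
Generation 2: 0 live cells
000000000
000000000
000000000
000000000
000000000
000000000
000000000

Cell (2,3) at generation 2: 0 -> dead

Answer: dead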